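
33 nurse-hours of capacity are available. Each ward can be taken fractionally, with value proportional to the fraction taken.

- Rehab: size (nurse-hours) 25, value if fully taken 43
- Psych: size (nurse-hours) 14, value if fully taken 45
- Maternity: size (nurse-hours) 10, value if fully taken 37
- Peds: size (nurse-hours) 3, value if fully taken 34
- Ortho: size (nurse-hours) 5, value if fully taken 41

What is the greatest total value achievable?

Best value per unit of size first: Peds 34/3≈11.3, Ortho 41/5≈8.2, Maternity 37/10≈3.7, Psych 45/14≈3.21, Rehab 43/25≈1.72.
Take all of Peds (3 nurse-hours, value 34) — 30 nurse-hours left.
All 5 nurse-hours of Ortho fit (value 41) — 25 remain.
All 10 nurse-hours of Maternity fit (value 37) — 15 remain.
All 14 nurse-hours of Psych fit (value 45) — 1 remain.
Fill the last 1 nurse-hours with part of Rehab: 1/25 of it earns 1.72.
Total value = 158.72.

158.72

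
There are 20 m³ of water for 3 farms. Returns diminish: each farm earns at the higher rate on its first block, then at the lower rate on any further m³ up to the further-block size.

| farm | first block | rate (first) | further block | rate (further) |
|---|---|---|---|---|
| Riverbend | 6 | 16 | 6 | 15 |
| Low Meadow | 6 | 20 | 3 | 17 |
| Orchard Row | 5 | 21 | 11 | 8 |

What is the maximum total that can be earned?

372

Treat each block as its own option and order by rate: Orchard Row/T1 21 > Low Meadow/T1 20 > Low Meadow/T2 17 > Riverbend/T1 16 > Riverbend/T2 15 > Orchard Row/T2 8.
Fill Orchard Row T1 block (5 at 21) ; 15 left.
Low Meadow T1 at 20: fill all 6 ; 9 left.
Low Meadow T2 at 17: fill all 3 ; 6 left.
Fill Riverbend T1 block (6 at 16) ; 0 left.
Total = 21×5 + 20×6 + 17×3 + 16×6 = 372.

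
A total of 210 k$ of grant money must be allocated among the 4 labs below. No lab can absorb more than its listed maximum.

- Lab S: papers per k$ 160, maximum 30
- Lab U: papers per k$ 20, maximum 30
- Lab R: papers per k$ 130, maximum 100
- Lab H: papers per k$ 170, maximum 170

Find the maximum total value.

Order the labs by papers per k$: Lab H 170 > Lab S 160 > Lab R 130 > Lab U 20.
Give Lab H 170 to hit its cap of 170 ; 40 left.
Lab S: +30 to 30 (cap) ; 10 left.
Lab R has room for 100 but only 10 remain, so it gets 10.
Total = 160×30 + 130×10 + 170×170 = 35000.

35000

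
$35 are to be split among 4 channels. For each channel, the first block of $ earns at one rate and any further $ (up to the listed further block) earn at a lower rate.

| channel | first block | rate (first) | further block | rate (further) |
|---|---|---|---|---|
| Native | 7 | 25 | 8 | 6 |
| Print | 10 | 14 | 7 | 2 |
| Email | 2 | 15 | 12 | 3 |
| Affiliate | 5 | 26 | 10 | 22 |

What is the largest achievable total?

Order all 8 blocks by rate: Affiliate/T1 26 > Native/T1 25 > Affiliate/T2 22 > Email/T1 15 > Print/T1 14 > Native/T2 6 > Email/T2 3 > Print/T2 2.
Affiliate T1 at 26: fill all 5 ; 30 left.
Fill Native T1 block (7 at 25) ; 23 left.
Affiliate/T2 (22): +10 ; 13 left.
Email/T1 (15): +2 ; 11 left.
Fill Print T1 block (10 at 14) ; 1 left.
1 remain; put them into Native T2 at 6.
Total = 26×5 + 25×7 + 22×10 + 15×2 + 14×10 + 6×1 = 701.

701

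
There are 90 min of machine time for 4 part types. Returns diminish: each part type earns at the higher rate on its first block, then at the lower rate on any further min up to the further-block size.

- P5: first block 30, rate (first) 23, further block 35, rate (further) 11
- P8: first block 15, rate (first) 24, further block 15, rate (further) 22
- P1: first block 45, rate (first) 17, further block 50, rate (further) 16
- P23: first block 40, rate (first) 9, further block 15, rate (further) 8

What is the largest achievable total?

Treat each block as its own option and order by rate: P8/first 24 > P5/first 23 > P8/second 22 > P1/first 17 > P1/second 16 > P5/second 11 > P23/first 9 > P23/second 8.
Fill P8 first block (15 at 24) ; 75 left.
P5/first (23): +30 ; 45 left.
P8/second (22): +15 ; 30 left.
P1 first at 17: only 30 left, fill 30.
Total = 24×15 + 23×30 + 22×15 + 17×30 = 1890.

1890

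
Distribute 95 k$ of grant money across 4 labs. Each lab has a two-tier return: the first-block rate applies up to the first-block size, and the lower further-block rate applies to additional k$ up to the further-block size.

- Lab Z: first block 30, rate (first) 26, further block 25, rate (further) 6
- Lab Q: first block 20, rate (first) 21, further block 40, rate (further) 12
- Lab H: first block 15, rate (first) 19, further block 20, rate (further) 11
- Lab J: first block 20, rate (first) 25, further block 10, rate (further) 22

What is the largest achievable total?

Order all 8 blocks by rate: Lab Z/first 26 > Lab J/first 25 > Lab J/second 22 > Lab Q/first 21 > Lab H/first 19 > Lab Q/second 12 > Lab H/second 11 > Lab Z/second 6.
Fill Lab Z first block (30 at 26) ; 65 left.
Fill Lab J first block (20 at 25) ; 45 left.
Fill Lab J second block (10 at 22) ; 35 left.
Fill Lab Q first block (20 at 21) ; 15 left.
Lab H/first (19): +15 ; 0 left.
Total = 26×30 + 25×20 + 22×10 + 21×20 + 19×15 = 2205.

2205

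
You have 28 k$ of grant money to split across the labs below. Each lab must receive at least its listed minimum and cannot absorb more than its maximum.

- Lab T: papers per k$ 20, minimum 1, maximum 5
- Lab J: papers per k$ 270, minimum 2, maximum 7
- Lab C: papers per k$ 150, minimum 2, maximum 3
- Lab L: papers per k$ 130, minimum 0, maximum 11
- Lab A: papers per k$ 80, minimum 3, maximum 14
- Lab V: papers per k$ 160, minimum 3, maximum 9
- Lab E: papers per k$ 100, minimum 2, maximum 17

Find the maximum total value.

4630

Meeting every minimum uses 1+2+2+0+3+3+2 = 13 k$, leaving 15.
Order the labs by papers per k$: Lab J 270 > Lab V 160 > Lab C 150 > Lab L 130 > Lab E 100 > Lab A 80 > Lab T 20.
Give Lab J 5 more to hit its cap of 7 ; 10 left.
Give Lab V 6 more to hit its cap of 9 ; 4 left.
Lab C takes 1 more to reach its cap of 3 ; 3 left.
Lab L: +3 (room for 11) → 3. Pool exhausted.
Total = 20×1 + 270×7 + 150×3 + 130×3 + 80×3 + 160×9 + 100×2 = 4630.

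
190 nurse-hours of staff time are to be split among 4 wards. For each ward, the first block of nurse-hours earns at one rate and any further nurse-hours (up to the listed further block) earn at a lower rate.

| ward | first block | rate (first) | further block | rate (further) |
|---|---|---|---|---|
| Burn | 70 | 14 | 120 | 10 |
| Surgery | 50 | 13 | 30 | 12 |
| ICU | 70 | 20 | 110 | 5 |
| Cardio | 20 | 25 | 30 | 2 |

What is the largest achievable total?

Order all 8 blocks by rate: Cardio/tier1 25 > ICU/tier1 20 > Burn/tier1 14 > Surgery/tier1 13 > Surgery/tier2 12 > Burn/tier2 10 > ICU/tier2 5 > Cardio/tier2 2.
Cardio tier1 at 25: fill all 20 ; 170 left.
ICU/tier1 (20): +70 ; 100 left.
Burn/tier1 (14): +70 ; 30 left.
30 remain; put them into Surgery tier1 at 13.
Total = 25×20 + 20×70 + 14×70 + 13×30 = 3270.

3270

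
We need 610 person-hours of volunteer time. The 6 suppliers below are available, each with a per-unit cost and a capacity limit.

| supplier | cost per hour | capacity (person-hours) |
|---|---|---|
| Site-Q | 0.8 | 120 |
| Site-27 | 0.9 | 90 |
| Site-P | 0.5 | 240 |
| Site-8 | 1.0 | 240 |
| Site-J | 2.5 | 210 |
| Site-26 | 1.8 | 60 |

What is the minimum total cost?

457

Use suppliers in increasing cost order.
Site-P at 0.5: take all 240 person-hours ; 370 still needed.
Take 120 from Site-Q at 0.8 ; need 250 more.
Site-27 (0.9): use full 90 ; 160 person-hours to go.
Site-8 (1.0): take the remaining 160 ; done.
Site-26, Site-J: unused.
Cost = 240×0.5 + 120×0.8 + 90×0.9 + 160×1.0 = 457.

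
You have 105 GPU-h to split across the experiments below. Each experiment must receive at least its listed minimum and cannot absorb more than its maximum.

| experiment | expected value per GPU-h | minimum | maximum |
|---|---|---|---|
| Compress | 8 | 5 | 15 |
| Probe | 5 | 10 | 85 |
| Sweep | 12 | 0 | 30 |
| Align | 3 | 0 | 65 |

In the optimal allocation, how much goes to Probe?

Meeting every minimum uses 5+10+0+0 = 15 GPU-h, leaving 90.
Highest expected value per GPU-h first: Sweep 12 > Compress 8 > Probe 5 > Align 3.
Sweep takes 30 more to reach its cap of 30 ; 60 left.
Compress: +10 to 15 (cap) ; 50 left.
Only 50 left; Probe takes them to reach 60.

60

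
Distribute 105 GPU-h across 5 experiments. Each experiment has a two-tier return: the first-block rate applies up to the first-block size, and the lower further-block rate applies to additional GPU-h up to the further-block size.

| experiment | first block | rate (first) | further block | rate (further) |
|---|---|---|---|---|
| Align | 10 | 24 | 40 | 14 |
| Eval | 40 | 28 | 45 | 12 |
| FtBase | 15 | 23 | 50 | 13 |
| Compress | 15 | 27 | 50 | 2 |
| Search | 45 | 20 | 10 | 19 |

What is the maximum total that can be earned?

Order all 10 blocks by rate: Eval/first 28 > Compress/first 27 > Align/first 24 > FtBase/first 23 > Search/first 20 > Search/second 19 > Align/second 14 > FtBase/second 13 > Eval/second 12 > Compress/second 2.
Fill Eval first block (40 at 28) ; 65 left.
Compress/first (27): +15 ; 50 left.
Fill Align first block (10 at 24) ; 40 left.
FtBase/first (23): +15 ; 25 left.
Search first at 20: only 25 left, fill 25.
Total = 28×40 + 27×15 + 24×10 + 23×15 + 20×25 = 2610.

2610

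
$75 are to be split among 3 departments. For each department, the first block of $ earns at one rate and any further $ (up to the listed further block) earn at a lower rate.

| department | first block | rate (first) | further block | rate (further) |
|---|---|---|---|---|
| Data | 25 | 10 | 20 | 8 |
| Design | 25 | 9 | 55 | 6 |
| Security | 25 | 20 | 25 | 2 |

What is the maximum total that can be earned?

Rank every tier by rate: Security/T1 20 > Data/T1 10 > Design/T1 9 > Data/T2 8 > Design/T2 6 > Security/T2 2.
Fill Security T1 block (25 at 20) ; 50 left.
Data/T1 (10): +25 ; 25 left.
Design/T1 (9): +25 ; 0 left.
Total = 20×25 + 10×25 + 9×25 = 975.

975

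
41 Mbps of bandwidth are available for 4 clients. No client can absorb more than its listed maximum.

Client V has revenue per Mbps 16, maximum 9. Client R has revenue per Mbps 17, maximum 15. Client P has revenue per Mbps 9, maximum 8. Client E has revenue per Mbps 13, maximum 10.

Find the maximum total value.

592

Rank by revenue per Mbps: Client R 17 > Client V 16 > Client E 13 > Client P 9.
Client R takes 15 to reach its cap of 15 — 26 left.
Client V takes 9 to reach its cap of 9 — 17 left.
Client E takes 10 to reach its cap of 10 — 7 left.
Client P has room for 8 but only 7 remain, so it gets 7.
Total = 16×9 + 17×15 + 9×7 + 13×10 = 592.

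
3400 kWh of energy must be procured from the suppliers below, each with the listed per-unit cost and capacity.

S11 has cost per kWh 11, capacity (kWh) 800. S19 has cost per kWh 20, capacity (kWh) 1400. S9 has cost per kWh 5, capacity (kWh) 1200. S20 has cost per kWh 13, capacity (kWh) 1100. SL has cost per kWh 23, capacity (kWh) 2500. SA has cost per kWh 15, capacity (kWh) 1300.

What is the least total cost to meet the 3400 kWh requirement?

Fill from the cheapest supplier first.
S9 (5): use full 1200 ; 2200 kWh to go.
S11 (11): use full 800 ; 1400 kWh to go.
Take 1100 from S20 at 13 ; need 300 more.
SA (15): take the remaining 300 ; done.
S19, SL: unused.
Cost = 1200×5 + 800×11 + 1100×13 + 300×15 = 33600.

33600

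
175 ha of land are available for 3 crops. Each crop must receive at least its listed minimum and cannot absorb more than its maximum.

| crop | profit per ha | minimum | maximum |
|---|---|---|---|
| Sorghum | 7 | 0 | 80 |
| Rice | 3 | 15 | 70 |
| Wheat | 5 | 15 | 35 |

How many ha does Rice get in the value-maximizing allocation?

Meeting every minimum uses 0+15+15 = 30 ha, leaving 145.
Order the crops by profit per ha: Sorghum 7 > Wheat 5 > Rice 3.
Sorghum: +80 to 80 (cap) — 65 left.
Give Wheat 20 more to hit its cap of 35 — 45 left.
Only 45 left; Rice takes them to reach 60.

60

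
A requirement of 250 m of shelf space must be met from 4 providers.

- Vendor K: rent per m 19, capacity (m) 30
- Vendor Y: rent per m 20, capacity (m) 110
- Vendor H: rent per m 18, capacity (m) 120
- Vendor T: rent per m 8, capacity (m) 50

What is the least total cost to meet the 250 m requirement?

Fill from the cheapest provider first.
Take 50 from Vendor T at 8 → need 200 more.
Vendor H at 18: take all 120 m → 80 still needed.
Vendor K at 19: take all 30 m → 50 still needed.
Vendor Y at 20: take 50 of its 110 → requirement met.
Cost = 50×8 + 120×18 + 30×19 + 50×20 = 4130.

4130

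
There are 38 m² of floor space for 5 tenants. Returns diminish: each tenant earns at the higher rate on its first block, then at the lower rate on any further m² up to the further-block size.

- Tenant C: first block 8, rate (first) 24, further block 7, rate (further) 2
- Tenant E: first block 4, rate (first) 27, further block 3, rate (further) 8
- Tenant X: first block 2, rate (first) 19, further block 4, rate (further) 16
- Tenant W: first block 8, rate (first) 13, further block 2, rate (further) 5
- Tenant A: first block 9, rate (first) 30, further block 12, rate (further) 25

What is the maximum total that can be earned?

956

Treat each block as its own option and order by rate: Tenant A/T1 30 > Tenant E/T1 27 > Tenant A/T2 25 > Tenant C/T1 24 > Tenant X/T1 19 > Tenant X/T2 16 > Tenant W/T1 13 > Tenant E/T2 8 > Tenant W/T2 5 > Tenant C/T2 2.
Tenant A/T1 (30): +9 — 29 left.
Tenant E T1 at 27: fill all 4 — 25 left.
Tenant A/T2 (25): +12 — 13 left.
Fill Tenant C T1 block (8 at 24) — 5 left.
Tenant X T1 at 19: fill all 2 — 3 left.
Tenant X/T2: +3 of 4 at 16; pool empty.
Total = 30×9 + 27×4 + 25×12 + 24×8 + 19×2 + 16×3 = 956.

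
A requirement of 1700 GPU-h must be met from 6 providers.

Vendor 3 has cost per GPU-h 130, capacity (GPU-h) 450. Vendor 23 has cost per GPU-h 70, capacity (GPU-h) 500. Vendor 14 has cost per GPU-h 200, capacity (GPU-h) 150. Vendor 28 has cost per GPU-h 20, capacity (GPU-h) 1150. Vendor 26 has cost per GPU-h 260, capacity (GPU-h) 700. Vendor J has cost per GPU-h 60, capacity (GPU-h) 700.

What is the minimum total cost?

56000

Fill from the cheapest provider first.
Take 1150 from Vendor 28 at 20 ; need 550 more.
Take 550 from Vendor J at 60 to finish.
Vendor 23, Vendor 3, Vendor 14, Vendor 26: unused.
Cost = 1150×20 + 550×60 = 56000.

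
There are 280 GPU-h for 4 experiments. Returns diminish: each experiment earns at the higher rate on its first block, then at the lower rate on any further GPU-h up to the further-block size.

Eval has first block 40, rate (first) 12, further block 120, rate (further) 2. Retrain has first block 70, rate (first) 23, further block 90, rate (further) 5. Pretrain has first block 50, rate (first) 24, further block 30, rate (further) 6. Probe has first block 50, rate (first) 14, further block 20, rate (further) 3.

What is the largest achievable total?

Treat each block as its own option and order by rate: Pretrain/first 24 > Retrain/first 23 > Probe/first 14 > Eval/first 12 > Pretrain/second 6 > Retrain/second 5 > Probe/second 3 > Eval/second 2.
Pretrain/first (24): +50 → 230 left.
Retrain first at 23: fill all 70 → 160 left.
Fill Probe first block (50 at 14) → 110 left.
Eval/first (12): +40 → 70 left.
Fill Pretrain second block (30 at 6) → 40 left.
Retrain/second: +40 of 90 at 5; pool empty.
Total = 24×50 + 23×70 + 14×50 + 12×40 + 6×30 + 5×40 = 4370.

4370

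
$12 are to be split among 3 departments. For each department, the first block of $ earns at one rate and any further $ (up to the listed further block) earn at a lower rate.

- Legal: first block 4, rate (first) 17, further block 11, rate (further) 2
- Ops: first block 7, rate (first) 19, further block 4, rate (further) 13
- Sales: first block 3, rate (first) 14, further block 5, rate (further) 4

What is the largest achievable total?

Treat each block as its own option and order by rate: Ops/tier1 19 > Legal/tier1 17 > Sales/tier1 14 > Ops/tier2 13 > Sales/tier2 4 > Legal/tier2 2.
Ops tier1 at 19: fill all 7 — 5 left.
Legal tier1 at 17: fill all 4 — 1 left.
1 remain; put them into Sales tier1 at 14.
Total = 19×7 + 17×4 + 14×1 = 215.

215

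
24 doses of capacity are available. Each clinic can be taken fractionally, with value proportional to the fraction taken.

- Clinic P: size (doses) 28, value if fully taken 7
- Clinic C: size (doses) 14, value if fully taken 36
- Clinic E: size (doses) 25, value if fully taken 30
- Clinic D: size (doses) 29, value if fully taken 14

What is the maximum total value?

48

Sort by value density: Clinic C 36/14≈2.57, Clinic E 30/25≈1.2, Clinic D 14/29≈0.483, Clinic P 7/28≈0.25.
Take all of Clinic C (14 doses, value 36) ; 10 doses left.
Fill the last 10 doses with part of Clinic E: 10/25 of it earns 12.
Total value = 48.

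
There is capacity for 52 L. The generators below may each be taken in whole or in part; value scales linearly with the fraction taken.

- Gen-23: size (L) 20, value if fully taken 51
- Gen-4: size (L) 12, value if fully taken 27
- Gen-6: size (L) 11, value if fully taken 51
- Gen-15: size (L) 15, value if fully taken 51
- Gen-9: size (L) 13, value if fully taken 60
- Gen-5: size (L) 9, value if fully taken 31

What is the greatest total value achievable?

Best value per unit of size first: Gen-6 51/11≈4.64, Gen-9 60/13≈4.62, Gen-5 31/9≈3.44, Gen-15 51/15≈3.4, Gen-23 51/20≈2.55, Gen-4 27/12≈2.25.
All 11 L of Gen-6 fit (value 51) ; 41 remain.
All 13 L of Gen-9 fit (value 60) ; 28 remain.
Take all of Gen-5 (9 L, value 31) ; 19 L left.
Gen-15: take in full, 15 L for value 51 ; 4 left.
Fill the last 4 L with part of Gen-23: 4/20 of it earns 10.2.
Total value = 203.2.

203.2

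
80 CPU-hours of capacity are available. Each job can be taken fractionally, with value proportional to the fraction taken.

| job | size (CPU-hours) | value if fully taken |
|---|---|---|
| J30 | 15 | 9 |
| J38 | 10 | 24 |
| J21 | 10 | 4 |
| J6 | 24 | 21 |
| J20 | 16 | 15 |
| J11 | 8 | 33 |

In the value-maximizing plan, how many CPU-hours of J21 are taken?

Sort by value density: J11 33/8≈4.12, J38 24/10≈2.4, J20 15/16≈0.938, J6 21/24≈0.875, J30 9/15≈0.6, J21 4/10≈0.4.
All 8 CPU-hours of J11 fit (value 33) — 72 remain.
J38: take in full, 10 CPU-hours for value 24 — 62 left.
All 16 CPU-hours of J20 fit (value 15) — 46 remain.
J6: take in full, 24 CPU-hours for value 21 — 22 left.
All 15 CPU-hours of J30 fit (value 9) — 7 remain.
Fill the last 7 CPU-hours with part of J21: 7/10 of it earns 2.8.

7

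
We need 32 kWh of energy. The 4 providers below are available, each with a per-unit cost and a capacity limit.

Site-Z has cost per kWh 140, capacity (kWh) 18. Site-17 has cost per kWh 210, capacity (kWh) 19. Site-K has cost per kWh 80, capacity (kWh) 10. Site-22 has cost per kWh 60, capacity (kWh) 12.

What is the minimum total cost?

2920

Cheapest first:
Site-22 at 60: take all 12 kWh — 20 still needed.
Site-K at 80: take all 10 kWh — 10 still needed.
Site-Z (140): take the remaining 10 — done.
Site-17: unused.
Cost = 12×60 + 10×80 + 10×140 = 2920.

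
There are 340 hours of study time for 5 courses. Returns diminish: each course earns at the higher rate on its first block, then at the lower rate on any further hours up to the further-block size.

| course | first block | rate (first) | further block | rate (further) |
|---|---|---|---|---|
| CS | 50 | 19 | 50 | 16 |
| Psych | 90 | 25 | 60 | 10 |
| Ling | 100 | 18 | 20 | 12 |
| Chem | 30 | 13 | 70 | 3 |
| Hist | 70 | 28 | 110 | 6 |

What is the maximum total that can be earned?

7440

Rank every tier by rate: Hist/T1 28 > Psych/T1 25 > CS/T1 19 > Ling/T1 18 > CS/T2 16 > Chem/T1 13 > Ling/T2 12 > Psych/T2 10 > Hist/T2 6 > Chem/T2 3.
Hist T1 at 28: fill all 70 — 270 left.
Psych/T1 (25): +90 — 180 left.
Fill CS T1 block (50 at 19) — 130 left.
Fill Ling T1 block (100 at 18) — 30 left.
CS T2 at 16: only 30 left, fill 30.
Total = 28×70 + 25×90 + 19×50 + 18×100 + 16×30 = 7440.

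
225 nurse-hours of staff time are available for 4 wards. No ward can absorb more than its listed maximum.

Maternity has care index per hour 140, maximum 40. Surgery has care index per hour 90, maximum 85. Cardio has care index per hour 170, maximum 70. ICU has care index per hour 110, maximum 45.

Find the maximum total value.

28750

Order the wards by care index per hour: Cardio 170 > Maternity 140 > ICU 110 > Surgery 90.
Cardio: +70 to 70 (cap) — 155 left.
Maternity takes 40 to reach its cap of 40 — 115 left.
ICU takes 45 to reach its cap of 45 — 70 left.
Surgery: +70 (room for 85) → 70. Pool exhausted.
Total = 140×40 + 90×70 + 170×70 + 110×45 = 28750.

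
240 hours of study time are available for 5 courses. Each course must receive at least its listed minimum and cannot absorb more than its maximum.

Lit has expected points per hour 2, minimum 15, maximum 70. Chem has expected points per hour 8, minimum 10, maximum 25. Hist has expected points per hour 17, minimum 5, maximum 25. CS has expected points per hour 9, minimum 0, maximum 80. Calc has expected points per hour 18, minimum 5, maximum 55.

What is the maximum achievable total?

2445

Meeting every minimum uses 15+10+5+0+5 = 35 hours, leaving 205.
Highest expected points per hour first: Calc 18 > Hist 17 > CS 9 > Chem 8 > Lit 2.
Calc: +50 to 55 (cap) — 155 left.
Hist takes 20 more to reach its cap of 25 — 135 left.
CS: +80 to 80 (cap) — 55 left.
Give Chem 15 more to hit its cap of 25 — 40 left.
Lit: +40 (room for 55) → 55. Pool exhausted.
Total = 2×55 + 8×25 + 17×25 + 9×80 + 18×55 = 2445.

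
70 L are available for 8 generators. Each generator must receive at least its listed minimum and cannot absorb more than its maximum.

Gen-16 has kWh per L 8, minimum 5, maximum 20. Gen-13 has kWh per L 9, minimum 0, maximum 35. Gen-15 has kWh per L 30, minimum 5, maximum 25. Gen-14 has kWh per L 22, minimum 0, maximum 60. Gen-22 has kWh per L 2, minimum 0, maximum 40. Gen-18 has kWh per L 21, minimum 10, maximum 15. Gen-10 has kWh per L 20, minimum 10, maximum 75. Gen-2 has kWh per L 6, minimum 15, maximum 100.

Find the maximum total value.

Meeting every minimum uses 5+0+5+0+0+10+10+15 = 45 L, leaving 25.
Order the generators by kWh per L: Gen-15 30 > Gen-14 22 > Gen-18 21 > Gen-10 20 > Gen-13 9 > Gen-16 8 > Gen-2 6 > Gen-22 2.
Give Gen-15 20 more to hit its cap of 25 — 5 left.
Gen-14: +5 (room for 60) → 5. Pool exhausted.
Total = 8×5 + 30×25 + 22×5 + 21×10 + 20×10 + 6×15 = 1400.

1400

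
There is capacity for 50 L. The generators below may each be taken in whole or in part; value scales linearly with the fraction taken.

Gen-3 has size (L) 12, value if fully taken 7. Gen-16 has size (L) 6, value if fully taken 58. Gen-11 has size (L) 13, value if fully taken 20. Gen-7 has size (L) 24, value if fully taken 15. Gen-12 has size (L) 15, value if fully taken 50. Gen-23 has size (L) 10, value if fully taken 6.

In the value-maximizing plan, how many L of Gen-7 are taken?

Rank by value-to-size ratio: Gen-16 58/6≈9.67, Gen-12 50/15≈3.33, Gen-11 20/13≈1.54, Gen-7 15/24≈0.625, Gen-23 6/10≈0.6, Gen-3 7/12≈0.583.
Gen-16: take in full, 6 L for value 58 — 44 left.
Take all of Gen-12 (15 L, value 50) — 29 L left.
Gen-11: take in full, 13 L for value 20 — 16 left.
Fill the last 16 L with part of Gen-7: 16/24 of it earns 10.

16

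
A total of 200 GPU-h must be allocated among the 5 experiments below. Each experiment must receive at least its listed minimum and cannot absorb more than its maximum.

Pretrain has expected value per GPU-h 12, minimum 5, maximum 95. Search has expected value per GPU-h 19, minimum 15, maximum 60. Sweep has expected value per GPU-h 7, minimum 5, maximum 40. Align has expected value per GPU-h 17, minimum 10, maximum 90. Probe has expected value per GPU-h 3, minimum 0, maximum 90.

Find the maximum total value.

3245

Meeting every minimum uses 5+15+5+10+0 = 35 GPU-h, leaving 165.
Order the experiments by expected value per GPU-h: Search 19 > Align 17 > Pretrain 12 > Sweep 7 > Probe 3.
Give Search 45 more to hit its cap of 60 ; 120 left.
Align: +80 to 90 (cap) ; 40 left.
Pretrain: +40 (room for 90) → 45. Pool exhausted.
Total = 12×45 + 19×60 + 7×5 + 17×90 = 3245.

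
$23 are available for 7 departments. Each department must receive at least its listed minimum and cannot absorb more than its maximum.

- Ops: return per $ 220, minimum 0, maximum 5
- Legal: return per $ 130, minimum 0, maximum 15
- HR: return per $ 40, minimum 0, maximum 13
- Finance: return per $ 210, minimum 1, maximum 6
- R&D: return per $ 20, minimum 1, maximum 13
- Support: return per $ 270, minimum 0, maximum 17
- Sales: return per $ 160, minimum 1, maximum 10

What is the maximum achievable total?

Meeting every minimum uses 0+0+0+1+1+0+1 = 3 $, leaving 20.
Order the departments by return per $: Support 270 > Ops 220 > Finance 210 > Sales 160 > Legal 130 > HR 40 > R&D 20.
Give Support 17 more to hit its cap of 17 → 3 left.
Ops: +3 (room for 5) → 3. Pool exhausted.
Total = 220×3 + 210×1 + 20×1 + 270×17 + 160×1 = 5640.

5640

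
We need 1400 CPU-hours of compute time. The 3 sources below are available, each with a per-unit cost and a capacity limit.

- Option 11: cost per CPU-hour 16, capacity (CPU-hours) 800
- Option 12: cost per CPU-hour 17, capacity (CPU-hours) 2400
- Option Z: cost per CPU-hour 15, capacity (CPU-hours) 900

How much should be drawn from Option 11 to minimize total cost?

500

Use sources in increasing cost order.
Option Z at 15: take all 900 CPU-hours ; 500 still needed.
Option 11 at 16: take 500 of its 800 ; requirement met.
Option 12: unused.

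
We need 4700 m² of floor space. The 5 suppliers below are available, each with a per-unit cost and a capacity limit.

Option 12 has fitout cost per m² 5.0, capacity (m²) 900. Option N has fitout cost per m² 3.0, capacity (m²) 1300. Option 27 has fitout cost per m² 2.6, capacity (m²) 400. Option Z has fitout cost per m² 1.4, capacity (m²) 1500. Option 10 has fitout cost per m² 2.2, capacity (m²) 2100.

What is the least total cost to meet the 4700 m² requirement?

9860

Use suppliers in increasing cost order.
Take 1500 from Option Z at 1.4 — need 3200 more.
Take 2100 from Option 10 at 2.2 — need 1100 more.
Take 400 from Option 27 at 2.6 — need 700 more.
Take 700 from Option N at 3.0 to finish.
Option 12: unused.
Cost = 1500×1.4 + 2100×2.2 + 400×2.6 + 700×3.0 = 9860.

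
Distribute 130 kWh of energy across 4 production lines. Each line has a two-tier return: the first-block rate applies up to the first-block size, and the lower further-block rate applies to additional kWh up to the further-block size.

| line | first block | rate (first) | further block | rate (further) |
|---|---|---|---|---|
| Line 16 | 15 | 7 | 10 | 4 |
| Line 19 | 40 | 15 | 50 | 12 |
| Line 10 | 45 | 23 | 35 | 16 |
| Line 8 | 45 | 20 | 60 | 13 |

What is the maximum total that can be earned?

2570

Order all 8 blocks by rate: Line 10/tier1 23 > Line 8/tier1 20 > Line 10/tier2 16 > Line 19/tier1 15 > Line 8/tier2 13 > Line 19/tier2 12 > Line 16/tier1 7 > Line 16/tier2 4.
Line 10 tier1 at 23: fill all 45 — 85 left.
Fill Line 8 tier1 block (45 at 20) — 40 left.
Fill Line 10 tier2 block (35 at 16) — 5 left.
Line 19/tier1: +5 of 40 at 15; pool empty.
Total = 23×45 + 20×45 + 16×35 + 15×5 = 2570.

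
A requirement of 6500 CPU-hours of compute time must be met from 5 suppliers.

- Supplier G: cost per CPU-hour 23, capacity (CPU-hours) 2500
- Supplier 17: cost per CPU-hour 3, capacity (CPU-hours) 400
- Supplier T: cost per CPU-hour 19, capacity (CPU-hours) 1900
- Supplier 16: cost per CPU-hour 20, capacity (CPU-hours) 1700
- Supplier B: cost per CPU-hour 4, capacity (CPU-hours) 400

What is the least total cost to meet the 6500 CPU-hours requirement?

Cheapest first:
Take 400 from Supplier 17 at 3 — need 6100 more.
Supplier B at 4: take all 400 CPU-hours — 5700 still needed.
Supplier T (19): use full 1900 — 3800 CPU-hours to go.
Supplier 16 (20): use full 1700 — 2100 CPU-hours to go.
Supplier G (23): take the remaining 2100 — done.
Cost = 400×3 + 400×4 + 1900×19 + 1700×20 + 2100×23 = 121200.

121200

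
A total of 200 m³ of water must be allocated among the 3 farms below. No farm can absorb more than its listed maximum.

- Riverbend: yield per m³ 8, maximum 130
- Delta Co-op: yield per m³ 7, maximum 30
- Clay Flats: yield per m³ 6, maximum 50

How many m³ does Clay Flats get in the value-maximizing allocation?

Highest yield per m³ first: Riverbend 8 > Delta Co-op 7 > Clay Flats 6.
Give Riverbend 130 to hit its cap of 130 → 70 left.
Delta Co-op: +30 to 30 (cap) → 40 left.
Only 40 left; Clay Flats takes them to reach 40.

40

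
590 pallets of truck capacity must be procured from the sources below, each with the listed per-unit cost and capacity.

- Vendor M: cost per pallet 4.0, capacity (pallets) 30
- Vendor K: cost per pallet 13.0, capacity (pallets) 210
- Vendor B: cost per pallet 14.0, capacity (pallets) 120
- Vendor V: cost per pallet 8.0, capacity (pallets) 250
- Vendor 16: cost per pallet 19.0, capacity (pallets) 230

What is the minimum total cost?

6250

Cheapest first:
Take 30 from Vendor M at 4.0 → need 560 more.
Take 250 from Vendor V at 8.0 → need 310 more.
Vendor K at 13.0: take all 210 pallets → 100 still needed.
Take 100 from Vendor B at 14.0 to finish.
Vendor 16: unused.
Cost = 30×4.0 + 250×8.0 + 210×13.0 + 100×14.0 = 6250.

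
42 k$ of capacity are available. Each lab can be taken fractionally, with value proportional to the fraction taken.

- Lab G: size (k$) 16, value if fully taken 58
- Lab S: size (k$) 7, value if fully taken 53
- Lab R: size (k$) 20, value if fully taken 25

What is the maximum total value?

Sort by value density: Lab S 53/7≈7.57, Lab G 58/16≈3.62, Lab R 25/20≈1.25.
All 7 k$ of Lab S fit (value 53) ; 35 remain.
All 16 k$ of Lab G fit (value 58) ; 19 remain.
Fill the last 19 k$ with part of Lab R: 19/20 of it earns 23.75.
Total value = 134.75.

134.75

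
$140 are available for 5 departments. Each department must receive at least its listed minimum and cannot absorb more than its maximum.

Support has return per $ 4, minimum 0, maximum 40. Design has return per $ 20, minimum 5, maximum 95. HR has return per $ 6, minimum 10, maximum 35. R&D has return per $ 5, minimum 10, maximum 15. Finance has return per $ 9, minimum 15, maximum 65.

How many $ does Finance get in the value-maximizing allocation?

25

Meeting every minimum uses 0+5+10+10+15 = 40 $, leaving 100.
Rank by return per $: Design 20 > Finance 9 > HR 6 > R&D 5 > Support 4.
Design takes 90 more to reach its cap of 95 → 10 left.
Finance has room for 50 more but only 10 remain, so it gets 25.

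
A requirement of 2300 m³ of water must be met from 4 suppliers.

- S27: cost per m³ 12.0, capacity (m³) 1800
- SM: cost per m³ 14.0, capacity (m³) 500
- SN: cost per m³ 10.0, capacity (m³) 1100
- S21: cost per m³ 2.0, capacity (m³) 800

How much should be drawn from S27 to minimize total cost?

Cheapest first:
S21 (2.0): use full 800 ; 1500 m³ to go.
Take 1100 from SN at 10.0 ; need 400 more.
S27 (12.0): take the remaining 400 ; done.
SM: unused.

400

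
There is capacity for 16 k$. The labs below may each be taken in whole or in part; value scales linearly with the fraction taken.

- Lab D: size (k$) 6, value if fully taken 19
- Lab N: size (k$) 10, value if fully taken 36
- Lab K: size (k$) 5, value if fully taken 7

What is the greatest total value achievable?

Best value per unit of size first: Lab N 36/10≈3.6, Lab D 19/6≈3.17, Lab K 7/5≈1.4.
Lab N: take in full, 10 k$ for value 36 — 6 left.
Lab D: take in full, 6 k$ for value 19 — 0 left.
Total value = 55.

55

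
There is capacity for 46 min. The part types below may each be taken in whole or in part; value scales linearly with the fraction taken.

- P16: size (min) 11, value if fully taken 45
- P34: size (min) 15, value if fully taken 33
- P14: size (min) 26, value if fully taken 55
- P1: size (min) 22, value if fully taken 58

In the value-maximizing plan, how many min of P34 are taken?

Rank by value-to-size ratio: P16 45/11≈4.09, P1 58/22≈2.64, P34 33/15≈2.2, P14 55/26≈2.12.
All 11 min of P16 fit (value 45) — 35 remain.
Take all of P1 (22 min, value 58) — 13 min left.
13 min left: a 13/15 share of P34 gives 33×13/15 = 28.6.

13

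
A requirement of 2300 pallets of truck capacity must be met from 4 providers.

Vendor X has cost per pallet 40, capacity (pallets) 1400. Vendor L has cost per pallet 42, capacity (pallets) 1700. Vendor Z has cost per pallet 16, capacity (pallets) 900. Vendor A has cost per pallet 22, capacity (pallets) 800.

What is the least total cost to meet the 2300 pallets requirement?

56000

Use providers in increasing cost order.
Vendor Z (16): use full 900 — 1400 pallets to go.
Vendor A (22): use full 800 — 600 pallets to go.
Vendor X at 40: take 600 of its 1400 — requirement met.
Vendor L: unused.
Cost = 900×16 + 800×22 + 600×40 = 56000.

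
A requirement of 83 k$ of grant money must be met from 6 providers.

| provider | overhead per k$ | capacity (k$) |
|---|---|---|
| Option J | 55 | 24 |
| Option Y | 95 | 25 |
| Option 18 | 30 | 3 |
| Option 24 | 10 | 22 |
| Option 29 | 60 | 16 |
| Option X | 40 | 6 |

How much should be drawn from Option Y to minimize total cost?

Fill from the cheapest provider first.
Take 22 from Option 24 at 10 — need 61 more.
Option 18 at 30: take all 3 k$ — 58 still needed.
Option X (40): use full 6 — 52 k$ to go.
Option J at 55: take all 24 k$ — 28 still needed.
Option 29 at 60: take all 16 k$ — 12 still needed.
Option Y (95): take the remaining 12 — done.

12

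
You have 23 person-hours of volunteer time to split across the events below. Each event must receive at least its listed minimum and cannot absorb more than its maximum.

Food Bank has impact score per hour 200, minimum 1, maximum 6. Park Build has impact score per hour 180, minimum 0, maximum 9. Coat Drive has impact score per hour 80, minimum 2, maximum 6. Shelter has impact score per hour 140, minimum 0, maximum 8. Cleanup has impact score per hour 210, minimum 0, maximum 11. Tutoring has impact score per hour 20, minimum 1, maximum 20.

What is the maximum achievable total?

4230

Meeting every minimum uses 1+0+2+0+0+1 = 4 person-hours, leaving 19.
Rank by impact score per hour: Cleanup 210 > Food Bank 200 > Park Build 180 > Shelter 140 > Coat Drive 80 > Tutoring 20.
Give Cleanup 11 more to hit its cap of 11 — 8 left.
Food Bank: +5 to 6 (cap) — 3 left.
Park Build: +3 (room for 9) → 3. Pool exhausted.
Total = 200×6 + 180×3 + 80×2 + 210×11 + 20×1 = 4230.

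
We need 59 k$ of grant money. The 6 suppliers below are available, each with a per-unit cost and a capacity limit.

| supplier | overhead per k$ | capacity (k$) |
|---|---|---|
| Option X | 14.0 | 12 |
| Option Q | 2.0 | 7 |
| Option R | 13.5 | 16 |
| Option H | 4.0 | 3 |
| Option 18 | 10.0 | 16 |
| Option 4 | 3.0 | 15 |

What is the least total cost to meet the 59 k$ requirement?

475

Use suppliers in increasing cost order.
Option Q at 2.0: take all 7 k$ ; 52 still needed.
Option 4 (3.0): use full 15 ; 37 k$ to go.
Option H (4.0): use full 3 ; 34 k$ to go.
Take 16 from Option 18 at 10.0 ; need 18 more.
Option R (13.5): use full 16 ; 2 k$ to go.
Option X (14.0): take the remaining 2 ; done.
Cost = 7×2.0 + 15×3.0 + 3×4.0 + 16×10.0 + 16×13.5 + 2×14.0 = 475.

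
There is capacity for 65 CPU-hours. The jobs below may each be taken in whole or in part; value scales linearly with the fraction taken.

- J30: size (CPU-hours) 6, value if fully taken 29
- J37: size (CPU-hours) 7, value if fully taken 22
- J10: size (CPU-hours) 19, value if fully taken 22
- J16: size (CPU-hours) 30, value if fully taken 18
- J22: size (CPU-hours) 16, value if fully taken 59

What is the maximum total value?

Best value per unit of size first: J30 29/6≈4.83, J22 59/16≈3.69, J37 22/7≈3.14, J10 22/19≈1.16, J16 18/30≈0.6.
Take all of J30 (6 CPU-hours, value 29) ; 59 CPU-hours left.
J22: take in full, 16 CPU-hours for value 59 ; 43 left.
J37: take in full, 7 CPU-hours for value 22 ; 36 left.
J10: take in full, 19 CPU-hours for value 22 ; 17 left.
17 CPU-hours left: a 17/30 share of J16 gives 18×17/30 = 10.2.
Total value = 142.2.

142.2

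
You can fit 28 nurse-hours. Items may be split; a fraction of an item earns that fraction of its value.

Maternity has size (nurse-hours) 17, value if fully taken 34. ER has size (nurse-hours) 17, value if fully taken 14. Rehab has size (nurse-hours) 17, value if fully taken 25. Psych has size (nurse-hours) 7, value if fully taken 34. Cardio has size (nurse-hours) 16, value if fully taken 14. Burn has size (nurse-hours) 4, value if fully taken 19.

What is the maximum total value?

87

Sort by value density: Psych 34/7≈4.86, Burn 19/4≈4.75, Maternity 34/17≈2, Rehab 25/17≈1.47, Cardio 14/16≈0.875, ER 14/17≈0.824.
All 7 nurse-hours of Psych fit (value 34) — 21 remain.
All 4 nurse-hours of Burn fit (value 19) — 17 remain.
Take all of Maternity (17 nurse-hours, value 34) — 0 nurse-hours left.
Total value = 87.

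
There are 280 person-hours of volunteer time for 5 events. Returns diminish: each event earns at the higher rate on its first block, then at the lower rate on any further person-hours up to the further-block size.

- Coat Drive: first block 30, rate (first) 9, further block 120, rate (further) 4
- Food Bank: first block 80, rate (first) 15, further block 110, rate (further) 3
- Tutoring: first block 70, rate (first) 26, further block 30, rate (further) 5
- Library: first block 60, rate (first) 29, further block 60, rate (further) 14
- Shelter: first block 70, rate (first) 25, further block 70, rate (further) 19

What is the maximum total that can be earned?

Rank every tier by rate: Library/T1 29 > Tutoring/T1 26 > Shelter/T1 25 > Shelter/T2 19 > Food Bank/T1 15 > Library/T2 14 > Coat Drive/T1 9 > Tutoring/T2 5 > Coat Drive/T2 4 > Food Bank/T2 3.
Library T1 at 29: fill all 60 — 220 left.
Tutoring T1 at 26: fill all 70 — 150 left.
Shelter T1 at 25: fill all 70 — 80 left.
Shelter T2 at 19: fill all 70 — 10 left.
Food Bank/T1: +10 of 80 at 15; pool empty.
Total = 29×60 + 26×70 + 25×70 + 19×70 + 15×10 = 6790.

6790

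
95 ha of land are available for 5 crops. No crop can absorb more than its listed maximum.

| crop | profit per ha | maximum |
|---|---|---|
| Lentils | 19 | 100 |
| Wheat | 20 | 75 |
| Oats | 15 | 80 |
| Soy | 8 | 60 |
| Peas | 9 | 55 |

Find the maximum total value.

1880

Order the crops by profit per ha: Wheat 20 > Lentils 19 > Oats 15 > Peas 9 > Soy 8.
Wheat takes 75 to reach its cap of 75 ; 20 left.
Lentils has room for 100 but only 20 remain, so it gets 20.
Total = 19×20 + 20×75 = 1880.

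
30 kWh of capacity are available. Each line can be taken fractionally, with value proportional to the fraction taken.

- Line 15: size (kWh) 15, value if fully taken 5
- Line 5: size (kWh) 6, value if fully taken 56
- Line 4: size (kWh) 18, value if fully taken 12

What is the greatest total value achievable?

70

Best value per unit of size first: Line 5 56/6≈9.33, Line 4 12/18≈0.667, Line 15 5/15≈0.333.
Line 5: take in full, 6 kWh for value 56 → 24 left.
Line 4: take in full, 18 kWh for value 12 → 6 left.
Fill the last 6 kWh with part of Line 15: 6/15 of it earns 2.
Total value = 70.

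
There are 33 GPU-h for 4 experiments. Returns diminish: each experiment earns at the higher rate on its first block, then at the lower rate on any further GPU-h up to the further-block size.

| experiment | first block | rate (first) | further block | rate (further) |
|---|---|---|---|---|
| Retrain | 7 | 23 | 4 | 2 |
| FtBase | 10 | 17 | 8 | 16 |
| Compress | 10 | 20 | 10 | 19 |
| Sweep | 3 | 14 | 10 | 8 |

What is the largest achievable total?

Order all 8 blocks by rate: Retrain/first 23 > Compress/first 20 > Compress/second 19 > FtBase/first 17 > FtBase/second 16 > Sweep/first 14 > Sweep/second 8 > Retrain/second 2.
Fill Retrain first block (7 at 23) — 26 left.
Fill Compress first block (10 at 20) — 16 left.
Compress second at 19: fill all 10 — 6 left.
FtBase first at 17: only 6 left, fill 6.
Total = 23×7 + 20×10 + 19×10 + 17×6 = 653.

653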